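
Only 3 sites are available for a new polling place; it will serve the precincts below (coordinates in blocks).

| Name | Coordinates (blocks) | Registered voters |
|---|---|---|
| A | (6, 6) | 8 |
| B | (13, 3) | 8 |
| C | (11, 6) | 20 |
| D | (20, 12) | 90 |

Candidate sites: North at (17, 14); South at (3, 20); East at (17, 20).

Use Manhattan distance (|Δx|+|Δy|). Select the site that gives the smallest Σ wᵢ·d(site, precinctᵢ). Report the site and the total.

Total weighted distance at each candidate:
  North (17, 14): total = 1002
  South (3, 20): total = 3042
  East (17, 20): total = 1758
Minimum is at North with total 1002 blocks.

North, total 1002 blocks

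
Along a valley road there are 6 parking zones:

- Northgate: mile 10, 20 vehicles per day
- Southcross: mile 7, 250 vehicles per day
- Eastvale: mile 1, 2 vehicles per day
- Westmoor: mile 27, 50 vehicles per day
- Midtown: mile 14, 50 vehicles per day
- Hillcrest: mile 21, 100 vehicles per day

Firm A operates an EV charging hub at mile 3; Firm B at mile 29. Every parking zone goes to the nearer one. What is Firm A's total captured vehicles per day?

The indifferent point is the midpoint (3+29)/2 = 16; parking zones left of it (closer to Firm A at 3) go to Firm A, those right go to Firm B.
  Eastvale at 1 (w=2) → Firm A
  Southcross at 7 (w=250) → Firm A
  Northgate at 10 (w=20) → Firm A
  Midtown at 14 (w=50) → Firm A
  Hillcrest at 21 (w=100) → Firm B
  Westmoor at 27 (w=50) → Firm B
Firm A captures 322; Firm B captures 150.

322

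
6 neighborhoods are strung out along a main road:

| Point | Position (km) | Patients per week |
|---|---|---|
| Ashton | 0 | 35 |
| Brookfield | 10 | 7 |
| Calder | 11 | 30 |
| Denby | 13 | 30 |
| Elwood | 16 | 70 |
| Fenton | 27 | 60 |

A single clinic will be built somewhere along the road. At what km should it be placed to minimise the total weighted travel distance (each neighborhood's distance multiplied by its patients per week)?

For a sum of weighted absolute distances on a line, the optimum is the weighted median (not the mean). Total weight W = 232; half-weight = 116.
Sort by position and accumulate weight:
  km 0 (Ashton, w=35) → cum 35
  km 10 (Brookfield, w=7) → cum 42
  km 11 (Calder, w=30) → cum 72
  km 13 (Denby, w=30) → cum 102
  km 16 (Elwood, w=70) → cum 172  ≥ 116 → median here
  km 27 (Fenton, w=60) → cum 232
Optimal location: km 16.

x = 16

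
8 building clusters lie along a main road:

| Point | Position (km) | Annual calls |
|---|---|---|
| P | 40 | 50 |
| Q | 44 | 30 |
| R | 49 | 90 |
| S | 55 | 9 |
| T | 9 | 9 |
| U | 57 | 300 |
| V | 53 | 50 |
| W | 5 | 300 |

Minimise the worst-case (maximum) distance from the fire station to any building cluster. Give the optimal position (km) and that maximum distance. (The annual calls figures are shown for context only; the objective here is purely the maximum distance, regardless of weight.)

location 31, max distance 26

The 1-center on a line is the midpoint of the two extreme points: leftmost at 5, rightmost at 57.
Optimal location = (5 + 57)/2 = 31; maximum distance = (57 − 5)/2 = 26.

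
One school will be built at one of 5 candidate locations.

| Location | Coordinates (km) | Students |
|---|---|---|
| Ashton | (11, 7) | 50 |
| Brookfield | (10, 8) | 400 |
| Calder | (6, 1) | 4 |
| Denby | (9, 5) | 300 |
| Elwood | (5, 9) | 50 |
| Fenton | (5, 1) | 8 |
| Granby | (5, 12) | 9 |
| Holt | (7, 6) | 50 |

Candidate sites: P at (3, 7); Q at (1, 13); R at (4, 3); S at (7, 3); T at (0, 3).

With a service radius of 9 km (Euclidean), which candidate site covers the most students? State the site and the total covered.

P, covering 871

Coverage radius r = 9 km; a point is covered iff (Δx)²+(Δy)² ≤ 9² = 81.
  P (3, 7): covers {Ashton, Brookfield, Calder, Denby, Elwood, Fenton, Granby, Holt} → 871
  Q (1, 13): covers {Elwood, Granby} → 59
  R (4, 3): covers {Ashton, Brookfield, Calder, Denby, Elwood, Fenton, Holt} → 862
  S (7, 3): covers {Ashton, Brookfield, Calder, Denby, Elwood, Fenton, Holt} → 862
  T (0, 3): covers {Calder, Elwood, Fenton, Holt} → 112
Maximum coverage at P: 871 students.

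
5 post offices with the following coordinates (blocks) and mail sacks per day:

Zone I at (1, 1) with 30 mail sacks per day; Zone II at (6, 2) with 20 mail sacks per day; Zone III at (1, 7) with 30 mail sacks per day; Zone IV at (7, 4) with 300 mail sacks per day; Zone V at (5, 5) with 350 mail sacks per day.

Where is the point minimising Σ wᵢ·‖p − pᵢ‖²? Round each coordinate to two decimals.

(5.52, 4.42)

The minimiser of Σwᵢ‖p−pᵢ‖² is the weighted centroid p* = (Σwᵢpᵢ)/(Σwᵢ).
Σwᵢ = 730.
Σwᵢxᵢ = 30·1 + 20·6 + 30·1 + 300·7 + 350·5 = 4030.
Σwᵢyᵢ = 30·1 + 20·2 + 30·7 + 300·4 + 350·5 = 3230.
x* = 4030/730 = 5.52, y* = 3230/730 = 4.42.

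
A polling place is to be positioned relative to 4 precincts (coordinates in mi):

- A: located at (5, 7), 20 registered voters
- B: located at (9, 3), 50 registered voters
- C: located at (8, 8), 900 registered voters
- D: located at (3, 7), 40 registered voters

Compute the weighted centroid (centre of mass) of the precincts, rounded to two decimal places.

(7.79, 7.69)

The minimiser of Σwᵢ‖p−pᵢ‖² is the weighted centroid p* = (Σwᵢpᵢ)/(Σwᵢ).
Σwᵢ = 1010.
Σwᵢxᵢ = 20·5 + 50·9 + 900·8 + 40·3 = 7870.
Σwᵢyᵢ = 20·7 + 50·3 + 900·8 + 40·7 = 7770.
x* = 7870/1010 = 7.79, y* = 7770/1010 = 7.69.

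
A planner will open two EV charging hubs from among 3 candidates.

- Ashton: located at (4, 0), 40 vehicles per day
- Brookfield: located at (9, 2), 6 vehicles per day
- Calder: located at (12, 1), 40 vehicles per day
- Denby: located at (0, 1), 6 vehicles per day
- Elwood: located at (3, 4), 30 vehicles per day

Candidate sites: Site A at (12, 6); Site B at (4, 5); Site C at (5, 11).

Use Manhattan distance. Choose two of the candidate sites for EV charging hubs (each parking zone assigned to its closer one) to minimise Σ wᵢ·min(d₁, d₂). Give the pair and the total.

{Site A, Site B}, total 550

Evaluate every pair (each demand assigned to the nearer of the two):
  {Site A, Site B}: total = 550
  {Site B, Site C}: total = 836
  {Site A, Site C}: total = 1082
Best pair: {Site A, Site B} with total 550.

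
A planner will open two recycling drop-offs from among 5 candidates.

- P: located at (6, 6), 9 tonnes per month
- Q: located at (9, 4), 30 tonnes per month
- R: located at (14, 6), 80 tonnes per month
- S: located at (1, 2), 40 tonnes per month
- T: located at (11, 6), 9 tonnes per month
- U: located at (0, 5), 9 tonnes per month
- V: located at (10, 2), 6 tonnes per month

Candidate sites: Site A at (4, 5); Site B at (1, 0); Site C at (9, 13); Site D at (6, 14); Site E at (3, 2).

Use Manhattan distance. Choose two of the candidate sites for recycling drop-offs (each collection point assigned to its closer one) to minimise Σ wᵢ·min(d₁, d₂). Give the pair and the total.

Evaluate every pair (each demand assigned to the nearer of the two):
  {Site A, Site E}: total = 1317
  {Site A, Site B}: total = 1329
  {Site A, Site C}: total = 1489
  {Site A, Site D}: total = 1489
  {Site C, Site E}: total = 1520
  {Site B, Site C}: total = 1601
  {Site B, Site E}: total = 1787
  {Site D, Site E}: total = 1787
  {Site B, Site D}: total = 2029
  {Site C, Site D}: total = 2270
Best pair: {Site A, Site E} with total 1317.

{Site A, Site E}, total 1317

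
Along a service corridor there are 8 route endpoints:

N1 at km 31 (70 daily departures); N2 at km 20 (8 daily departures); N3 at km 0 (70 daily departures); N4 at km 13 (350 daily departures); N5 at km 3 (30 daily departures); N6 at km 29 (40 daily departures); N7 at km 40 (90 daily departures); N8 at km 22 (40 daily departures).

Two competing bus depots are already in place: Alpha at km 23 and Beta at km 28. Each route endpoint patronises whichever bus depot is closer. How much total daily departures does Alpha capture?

498

The indifferent point is the midpoint (23+28)/2 = 25.5; route endpoints left of it (closer to Alpha at 23) go to Alpha, those right go to Beta.
  N3 at 0 (w=70) → Alpha
  N5 at 3 (w=30) → Alpha
  N4 at 13 (w=350) → Alpha
  N2 at 20 (w=8) → Alpha
  N8 at 22 (w=40) → Alpha
  N6 at 29 (w=40) → Beta
  N1 at 31 (w=70) → Beta
  N7 at 40 (w=90) → Beta
Alpha captures 498; Beta captures 200.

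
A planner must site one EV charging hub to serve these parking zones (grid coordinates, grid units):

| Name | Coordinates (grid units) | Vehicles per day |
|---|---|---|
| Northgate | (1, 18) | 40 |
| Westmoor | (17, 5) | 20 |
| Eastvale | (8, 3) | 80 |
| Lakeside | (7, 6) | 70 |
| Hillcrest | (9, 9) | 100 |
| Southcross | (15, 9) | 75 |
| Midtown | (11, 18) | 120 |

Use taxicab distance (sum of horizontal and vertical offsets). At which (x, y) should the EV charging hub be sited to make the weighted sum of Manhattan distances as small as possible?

Manhattan distance separates: Σwᵢ(|x−xᵢ|+|y−yᵢ|) = Σwᵢ|x−xᵢ| + Σwᵢ|y−yᵢ|, so x and y are optimised independently as 1-D weighted medians.
Total weight W = 505; half = 252.5.
x-coordinate, sorted with cumulative weight:
  x=1 (Northgate, w=40) cum 40
  x=7 (Lakeside, w=70) cum 110
  x=8 (Eastvale, w=80) cum 190
  x=9 (Hillcrest, w=100) cum 290  ← median
  x=11 (Midtown, w=120) cum 410
  x=15 (Southcross, w=75) cum 485
  x=17 (Westmoor, w=20) cum 505
⇒ x* = 9
y-coordinate, sorted with cumulative weight:
  y=3 (Eastvale, w=80) cum 80
  y=5 (Westmoor, w=20) cum 100
  y=6 (Lakeside, w=70) cum 170
  y=9 (Hillcrest, w=100) cum 270  ← median
  y=9 (Southcross, w=75) cum 345
  y=18 (Northgate, w=40) cum 385
  y=18 (Midtown, w=120) cum 505
⇒ y* = 9

(9, 9)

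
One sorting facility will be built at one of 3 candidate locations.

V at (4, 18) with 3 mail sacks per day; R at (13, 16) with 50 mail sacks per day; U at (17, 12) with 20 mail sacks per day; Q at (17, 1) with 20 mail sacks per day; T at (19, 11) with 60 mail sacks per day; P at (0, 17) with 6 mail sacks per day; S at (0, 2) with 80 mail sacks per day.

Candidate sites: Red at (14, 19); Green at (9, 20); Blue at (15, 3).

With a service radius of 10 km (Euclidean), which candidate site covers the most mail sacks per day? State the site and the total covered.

Red, covering 130

Coverage radius r = 10 km; a point is covered iff (Δx)²+(Δy)² ≤ 10² = 100.
  Red (14, 19): covers {R, U, T} → 130
  Green (9, 20): covers {V, R, P} → 59
  Blue (15, 3): covers {U, Q, T} → 100
Maximum coverage at Red: 130 mail sacks per day.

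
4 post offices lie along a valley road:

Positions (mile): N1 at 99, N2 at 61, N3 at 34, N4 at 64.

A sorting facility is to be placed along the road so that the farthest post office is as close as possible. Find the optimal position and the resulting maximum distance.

location 66.5, max distance 32.5

The 1-center on a line is the midpoint of the two extreme points: leftmost at 34, rightmost at 99.
Optimal location = (34 + 99)/2 = 66.5; maximum distance = (99 − 34)/2 = 32.5.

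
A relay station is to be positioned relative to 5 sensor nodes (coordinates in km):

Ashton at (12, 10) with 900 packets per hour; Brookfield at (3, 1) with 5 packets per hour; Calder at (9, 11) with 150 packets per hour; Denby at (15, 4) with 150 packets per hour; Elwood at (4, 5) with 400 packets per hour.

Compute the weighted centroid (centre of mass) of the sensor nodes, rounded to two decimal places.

The minimiser of Σwᵢ‖p−pᵢ‖² is the weighted centroid p* = (Σwᵢpᵢ)/(Σwᵢ).
Σwᵢ = 1605.
Σwᵢxᵢ = 900·12 + 5·3 + 150·9 + 150·15 + 400·4 = 16015.
Σwᵢyᵢ = 900·10 + 5·1 + 150·11 + 150·4 + 400·5 = 13255.
x* = 16015/1605 = 9.98, y* = 13255/1605 = 8.26.

(9.98, 8.26)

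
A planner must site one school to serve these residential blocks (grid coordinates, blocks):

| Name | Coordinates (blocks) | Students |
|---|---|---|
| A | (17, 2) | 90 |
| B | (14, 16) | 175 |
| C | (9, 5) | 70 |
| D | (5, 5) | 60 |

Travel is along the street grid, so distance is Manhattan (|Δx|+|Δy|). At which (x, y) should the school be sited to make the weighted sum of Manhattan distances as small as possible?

Manhattan distance separates: Σwᵢ(|x−xᵢ|+|y−yᵢ|) = Σwᵢ|x−xᵢ| + Σwᵢ|y−yᵢ|, so x and y are optimised independently as 1-D weighted medians.
Total weight W = 395; half = 197.5.
x-coordinate, sorted with cumulative weight:
  x=5 (D, w=60) cum 60
  x=9 (C, w=70) cum 130
  x=14 (B, w=175) cum 305  ← median
  x=17 (A, w=90) cum 395
⇒ x* = 14
y-coordinate, sorted with cumulative weight:
  y=2 (A, w=90) cum 90
  y=5 (C, w=70) cum 160
  y=5 (D, w=60) cum 220  ← median
  y=16 (B, w=175) cum 395
⇒ y* = 5

(14, 5)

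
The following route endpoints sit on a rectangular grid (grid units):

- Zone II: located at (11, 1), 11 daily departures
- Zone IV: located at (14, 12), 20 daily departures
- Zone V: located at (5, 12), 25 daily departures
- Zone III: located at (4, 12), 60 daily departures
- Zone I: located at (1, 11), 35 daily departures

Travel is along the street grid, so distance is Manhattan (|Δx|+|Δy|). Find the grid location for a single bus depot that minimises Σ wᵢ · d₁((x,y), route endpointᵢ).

(4, 12)

Manhattan distance separates: Σwᵢ(|x−xᵢ|+|y−yᵢ|) = Σwᵢ|x−xᵢ| + Σwᵢ|y−yᵢ|, so x and y are optimised independently as 1-D weighted medians.
Total weight W = 151; half = 75.5.
x-coordinate, sorted with cumulative weight:
  x=1 (Zone I, w=35) cum 35
  x=4 (Zone III, w=60) cum 95  ← median
  x=5 (Zone V, w=25) cum 120
  x=11 (Zone II, w=11) cum 131
  x=14 (Zone IV, w=20) cum 151
⇒ x* = 4
y-coordinate, sorted with cumulative weight:
  y=1 (Zone II, w=11) cum 11
  y=11 (Zone I, w=35) cum 46
  y=12 (Zone IV, w=20) cum 66
  y=12 (Zone V, w=25) cum 91  ← median
  y=12 (Zone III, w=60) cum 151
⇒ y* = 12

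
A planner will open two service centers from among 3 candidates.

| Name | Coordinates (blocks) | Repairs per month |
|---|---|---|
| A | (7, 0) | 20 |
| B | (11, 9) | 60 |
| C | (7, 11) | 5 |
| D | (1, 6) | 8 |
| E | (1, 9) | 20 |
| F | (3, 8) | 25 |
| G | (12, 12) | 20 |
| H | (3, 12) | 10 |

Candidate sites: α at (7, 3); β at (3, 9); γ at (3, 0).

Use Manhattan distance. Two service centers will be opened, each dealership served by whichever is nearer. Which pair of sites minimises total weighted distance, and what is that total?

Evaluate every pair (each demand assigned to the nearer of the two):
  {α, β}: total = 945
  {β, γ}: total = 965
  {α, γ}: total = 1584
Best pair: {α, β} with total 945.

{α, β}, total 945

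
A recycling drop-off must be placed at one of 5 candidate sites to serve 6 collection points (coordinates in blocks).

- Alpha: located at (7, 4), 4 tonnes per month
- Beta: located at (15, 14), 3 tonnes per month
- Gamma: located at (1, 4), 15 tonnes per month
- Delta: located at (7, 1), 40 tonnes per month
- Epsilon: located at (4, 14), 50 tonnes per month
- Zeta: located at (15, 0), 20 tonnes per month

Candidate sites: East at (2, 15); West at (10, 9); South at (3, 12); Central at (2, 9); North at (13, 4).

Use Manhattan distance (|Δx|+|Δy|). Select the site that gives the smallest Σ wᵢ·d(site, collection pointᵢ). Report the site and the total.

Total weighted distance at each candidate:
  East (2, 15): total = 1756
  West (10, 9): total = 1542
  South (3, 12): total = 1470
  Central (2, 9): total = 1494
  North (13, 4): total = 1670
Minimum is at South with total 1470 blocks.

South, total 1470 blocks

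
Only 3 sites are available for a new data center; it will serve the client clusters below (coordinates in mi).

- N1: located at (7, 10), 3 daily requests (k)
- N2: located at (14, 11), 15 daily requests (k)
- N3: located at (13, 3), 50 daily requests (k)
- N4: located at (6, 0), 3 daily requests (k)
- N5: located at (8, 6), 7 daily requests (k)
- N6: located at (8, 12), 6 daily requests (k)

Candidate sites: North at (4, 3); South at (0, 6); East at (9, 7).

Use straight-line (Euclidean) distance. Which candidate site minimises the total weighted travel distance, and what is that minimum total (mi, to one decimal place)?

Total weighted distance at each candidate:
  North (4, 3): total = 769.9
  South (0, 6): total = 1055.7
  East (9, 7): total = 453.0
Minimum is at East with total 453.0 mi.

East, total 453.0 mi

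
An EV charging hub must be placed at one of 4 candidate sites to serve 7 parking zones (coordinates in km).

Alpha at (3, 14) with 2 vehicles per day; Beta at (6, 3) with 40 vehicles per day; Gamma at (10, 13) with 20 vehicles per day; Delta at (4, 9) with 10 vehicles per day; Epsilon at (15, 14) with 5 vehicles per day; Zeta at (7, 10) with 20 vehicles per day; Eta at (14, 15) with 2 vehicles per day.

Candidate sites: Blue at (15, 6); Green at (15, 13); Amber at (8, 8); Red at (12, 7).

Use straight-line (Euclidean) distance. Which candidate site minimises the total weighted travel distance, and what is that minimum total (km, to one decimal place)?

Amber, total 489.2 km

Total weighted distance at each candidate:
  Blue (15, 6): total = 931.4
  Green (15, 13): total = 959.6
  Amber (8, 8): total = 489.2
  Red (12, 7): total = 691.4
Minimum is at Amber with total 489.2 km.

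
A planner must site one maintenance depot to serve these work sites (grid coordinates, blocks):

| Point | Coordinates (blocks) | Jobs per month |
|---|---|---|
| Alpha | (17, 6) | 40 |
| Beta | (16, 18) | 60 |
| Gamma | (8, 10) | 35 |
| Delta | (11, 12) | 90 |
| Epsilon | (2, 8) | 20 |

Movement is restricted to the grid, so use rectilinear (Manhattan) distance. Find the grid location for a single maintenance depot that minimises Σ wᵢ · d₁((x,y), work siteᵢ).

(11, 12)

Manhattan distance separates: Σwᵢ(|x−xᵢ|+|y−yᵢ|) = Σwᵢ|x−xᵢ| + Σwᵢ|y−yᵢ|, so x and y are optimised independently as 1-D weighted medians.
Total weight W = 245; half = 122.5.
x-coordinate, sorted with cumulative weight:
  x=2 (Epsilon, w=20) cum 20
  x=8 (Gamma, w=35) cum 55
  x=11 (Delta, w=90) cum 145  ← median
  x=16 (Beta, w=60) cum 205
  x=17 (Alpha, w=40) cum 245
⇒ x* = 11
y-coordinate, sorted with cumulative weight:
  y=6 (Alpha, w=40) cum 40
  y=8 (Epsilon, w=20) cum 60
  y=10 (Gamma, w=35) cum 95
  y=12 (Delta, w=90) cum 185  ← median
  y=18 (Beta, w=60) cum 245
⇒ y* = 12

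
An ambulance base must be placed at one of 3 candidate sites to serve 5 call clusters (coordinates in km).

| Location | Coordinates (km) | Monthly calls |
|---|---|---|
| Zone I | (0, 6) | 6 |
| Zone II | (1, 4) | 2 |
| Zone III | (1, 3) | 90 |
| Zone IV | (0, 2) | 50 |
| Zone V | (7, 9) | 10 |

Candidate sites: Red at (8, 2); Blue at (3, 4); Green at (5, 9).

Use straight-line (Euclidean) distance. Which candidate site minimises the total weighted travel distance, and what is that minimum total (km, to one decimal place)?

Blue, total 471.2 km

Total weighted distance at each candidate:
  Red (8, 2): total = 1175.3
  Blue (3, 4): total = 471.2
  Green (5, 9): total = 1146.9
Minimum is at Blue with total 471.2 km.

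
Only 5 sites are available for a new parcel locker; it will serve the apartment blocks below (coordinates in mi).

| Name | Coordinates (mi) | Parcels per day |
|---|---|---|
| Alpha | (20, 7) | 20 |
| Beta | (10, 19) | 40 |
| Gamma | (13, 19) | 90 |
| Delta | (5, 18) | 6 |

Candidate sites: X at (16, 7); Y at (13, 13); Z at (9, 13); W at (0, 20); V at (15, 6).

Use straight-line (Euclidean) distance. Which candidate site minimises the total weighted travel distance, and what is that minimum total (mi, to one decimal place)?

Y, total 1049.3 mi

Total weighted distance at each candidate:
  X (16, 7): total = 1823.2
  Y (13, 13): total = 1049.3
  Z (9, 13): total = 1181.3
  W (0, 20): total = 2084.8
  V (15, 6): total = 1936.6
Minimum is at Y with total 1049.3 mi.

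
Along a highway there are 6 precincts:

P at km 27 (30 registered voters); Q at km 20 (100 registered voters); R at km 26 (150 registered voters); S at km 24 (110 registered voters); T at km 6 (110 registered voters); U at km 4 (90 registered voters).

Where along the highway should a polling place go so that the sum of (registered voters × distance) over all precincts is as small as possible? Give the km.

For a sum of weighted absolute distances on a line, the optimum is the weighted median (not the mean). Total weight W = 590; half-weight = 295.
Sort by position and accumulate weight:
  km 4 (U, w=90) → cum 90
  km 6 (T, w=110) → cum 200
  km 20 (Q, w=100) → cum 300  ≥ 295 → median here
  km 24 (S, w=110) → cum 410
  km 26 (R, w=150) → cum 560
  km 27 (P, w=30) → cum 590
Optimal location: km 20.

x = 20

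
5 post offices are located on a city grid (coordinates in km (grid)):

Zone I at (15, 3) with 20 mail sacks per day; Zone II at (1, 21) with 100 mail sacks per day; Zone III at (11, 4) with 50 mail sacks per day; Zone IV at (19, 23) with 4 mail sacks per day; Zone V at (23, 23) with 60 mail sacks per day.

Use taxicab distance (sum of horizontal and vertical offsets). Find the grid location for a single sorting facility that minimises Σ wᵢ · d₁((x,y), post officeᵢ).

(11, 21)

Manhattan distance separates: Σwᵢ(|x−xᵢ|+|y−yᵢ|) = Σwᵢ|x−xᵢ| + Σwᵢ|y−yᵢ|, so x and y are optimised independently as 1-D weighted medians.
Total weight W = 234; half = 117.
x-coordinate, sorted with cumulative weight:
  x=1 (Zone II, w=100) cum 100
  x=11 (Zone III, w=50) cum 150  ← median
  x=15 (Zone I, w=20) cum 170
  x=19 (Zone IV, w=4) cum 174
  x=23 (Zone V, w=60) cum 234
⇒ x* = 11
y-coordinate, sorted with cumulative weight:
  y=3 (Zone I, w=20) cum 20
  y=4 (Zone III, w=50) cum 70
  y=21 (Zone II, w=100) cum 170  ← median
  y=23 (Zone IV, w=4) cum 174
  y=23 (Zone V, w=60) cum 234
⇒ y* = 21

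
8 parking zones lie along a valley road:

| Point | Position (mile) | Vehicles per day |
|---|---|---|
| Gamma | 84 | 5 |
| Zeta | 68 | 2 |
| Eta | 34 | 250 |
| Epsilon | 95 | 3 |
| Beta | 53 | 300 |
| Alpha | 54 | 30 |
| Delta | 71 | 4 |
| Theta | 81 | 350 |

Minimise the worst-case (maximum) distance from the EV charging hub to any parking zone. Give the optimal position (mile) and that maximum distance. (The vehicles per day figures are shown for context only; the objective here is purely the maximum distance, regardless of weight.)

location 64.5, max distance 30.5

The 1-center on a line is the midpoint of the two extreme points: leftmost at 34, rightmost at 95.
Optimal location = (34 + 95)/2 = 64.5; maximum distance = (95 − 34)/2 = 30.5.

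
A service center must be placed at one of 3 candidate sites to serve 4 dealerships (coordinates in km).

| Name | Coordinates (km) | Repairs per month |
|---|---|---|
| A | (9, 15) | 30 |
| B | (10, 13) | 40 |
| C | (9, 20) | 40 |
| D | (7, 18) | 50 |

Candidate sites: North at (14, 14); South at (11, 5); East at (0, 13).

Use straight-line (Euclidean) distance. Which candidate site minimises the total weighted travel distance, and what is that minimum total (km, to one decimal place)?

North, total 1033.4 km

Total weighted distance at each candidate:
  North (14, 14): total = 1033.4
  South (11, 5): total = 1913.8
  East (0, 13): total = 1562.8
Minimum is at North with total 1033.4 km.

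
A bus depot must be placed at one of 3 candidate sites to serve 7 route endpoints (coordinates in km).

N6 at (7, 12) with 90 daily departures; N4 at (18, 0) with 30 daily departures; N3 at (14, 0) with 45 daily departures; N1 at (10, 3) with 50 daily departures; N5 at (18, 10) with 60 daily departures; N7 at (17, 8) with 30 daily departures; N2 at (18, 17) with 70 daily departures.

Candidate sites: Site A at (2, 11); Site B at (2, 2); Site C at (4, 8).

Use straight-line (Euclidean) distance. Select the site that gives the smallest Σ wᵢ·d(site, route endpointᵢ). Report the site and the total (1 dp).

Total weighted distance at each candidate:
  Site A (2, 11): total = 4956.6
  Site B (2, 2): total = 5533.7
  Site C (4, 8): total = 4304.1
Minimum is at Site C with total 4304.1 km.

Site C, total 4304.1 km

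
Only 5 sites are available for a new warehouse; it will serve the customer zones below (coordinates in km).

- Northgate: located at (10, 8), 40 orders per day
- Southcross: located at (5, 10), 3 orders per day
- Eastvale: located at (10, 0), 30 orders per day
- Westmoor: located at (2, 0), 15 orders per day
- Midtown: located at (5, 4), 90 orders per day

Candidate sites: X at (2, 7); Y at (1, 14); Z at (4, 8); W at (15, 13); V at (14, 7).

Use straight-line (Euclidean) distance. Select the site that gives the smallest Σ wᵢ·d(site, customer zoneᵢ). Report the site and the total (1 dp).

Total weighted distance at each candidate:
  X (2, 7): total = 1141.0
  Y (1, 14): total = 2128.8
  Z (4, 8): total = 1041.5
  W (15, 13): total = 2218.6
  V (14, 7): total = 1497.5
Minimum is at Z with total 1041.5 km.

Z, total 1041.5 km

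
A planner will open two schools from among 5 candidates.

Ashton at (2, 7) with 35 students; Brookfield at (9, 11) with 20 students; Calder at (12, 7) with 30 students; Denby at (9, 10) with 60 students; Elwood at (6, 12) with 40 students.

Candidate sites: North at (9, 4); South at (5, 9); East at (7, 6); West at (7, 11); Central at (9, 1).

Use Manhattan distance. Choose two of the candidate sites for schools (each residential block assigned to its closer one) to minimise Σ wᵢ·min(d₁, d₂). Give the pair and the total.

Evaluate every pair (each demand assigned to the nearer of the two):
  {East, West}: total = 690
  {South, West}: total = 745
  {North, West}: total = 795
  {West, Central}: total = 885
  {North, South}: total = 935
  {South, East}: total = 935
  {South, Central}: total = 1025
  {North, East}: total = 1170
  {East, Central}: total = 1170
  {North, Central}: total = 1470
Best pair: {East, West} with total 690.

{East, West}, total 690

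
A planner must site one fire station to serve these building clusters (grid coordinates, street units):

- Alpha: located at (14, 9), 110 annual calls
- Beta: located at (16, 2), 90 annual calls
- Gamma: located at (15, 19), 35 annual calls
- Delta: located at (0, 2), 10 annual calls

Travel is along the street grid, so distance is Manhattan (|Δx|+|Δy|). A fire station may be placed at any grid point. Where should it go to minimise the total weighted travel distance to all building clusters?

Manhattan distance separates: Σwᵢ(|x−xᵢ|+|y−yᵢ|) = Σwᵢ|x−xᵢ| + Σwᵢ|y−yᵢ|, so x and y are optimised independently as 1-D weighted medians.
Total weight W = 245; half = 122.5.
x-coordinate, sorted with cumulative weight:
  x=0 (Delta, w=10) cum 10
  x=14 (Alpha, w=110) cum 120
  x=15 (Gamma, w=35) cum 155  ← median
  x=16 (Beta, w=90) cum 245
⇒ x* = 15
y-coordinate, sorted with cumulative weight:
  y=2 (Beta, w=90) cum 90
  y=2 (Delta, w=10) cum 100
  y=9 (Alpha, w=110) cum 210  ← median
  y=19 (Gamma, w=35) cum 245
⇒ y* = 9

(15, 9)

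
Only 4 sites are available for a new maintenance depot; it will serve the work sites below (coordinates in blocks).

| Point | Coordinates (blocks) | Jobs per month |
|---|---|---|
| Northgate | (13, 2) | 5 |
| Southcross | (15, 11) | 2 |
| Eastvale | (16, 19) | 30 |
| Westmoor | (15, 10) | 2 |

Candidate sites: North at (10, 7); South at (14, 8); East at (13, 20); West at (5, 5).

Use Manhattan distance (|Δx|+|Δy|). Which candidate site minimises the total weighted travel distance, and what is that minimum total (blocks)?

Total weighted distance at each candidate:
  North (10, 7): total = 614
  South (14, 8): total = 439
  East (13, 20): total = 256
  West (5, 5): total = 867
Minimum is at East with total 256 blocks.

East, total 256 blocks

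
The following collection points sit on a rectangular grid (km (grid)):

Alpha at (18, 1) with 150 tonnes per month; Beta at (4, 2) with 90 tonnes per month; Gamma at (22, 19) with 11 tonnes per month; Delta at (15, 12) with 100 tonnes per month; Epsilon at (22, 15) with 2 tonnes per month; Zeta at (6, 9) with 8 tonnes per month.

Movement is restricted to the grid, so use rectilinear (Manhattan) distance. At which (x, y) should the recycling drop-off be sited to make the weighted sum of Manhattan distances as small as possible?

(15, 2)

Manhattan distance separates: Σwᵢ(|x−xᵢ|+|y−yᵢ|) = Σwᵢ|x−xᵢ| + Σwᵢ|y−yᵢ|, so x and y are optimised independently as 1-D weighted medians.
Total weight W = 361; half = 180.5.
x-coordinate, sorted with cumulative weight:
  x=4 (Beta, w=90) cum 90
  x=6 (Zeta, w=8) cum 98
  x=15 (Delta, w=100) cum 198  ← median
  x=18 (Alpha, w=150) cum 348
  x=22 (Gamma, w=11) cum 359
  x=22 (Epsilon, w=2) cum 361
⇒ x* = 15
y-coordinate, sorted with cumulative weight:
  y=1 (Alpha, w=150) cum 150
  y=2 (Beta, w=90) cum 240  ← median
  y=9 (Zeta, w=8) cum 248
  y=12 (Delta, w=100) cum 348
  y=15 (Epsilon, w=2) cum 350
  y=19 (Gamma, w=11) cum 361
⇒ y* = 2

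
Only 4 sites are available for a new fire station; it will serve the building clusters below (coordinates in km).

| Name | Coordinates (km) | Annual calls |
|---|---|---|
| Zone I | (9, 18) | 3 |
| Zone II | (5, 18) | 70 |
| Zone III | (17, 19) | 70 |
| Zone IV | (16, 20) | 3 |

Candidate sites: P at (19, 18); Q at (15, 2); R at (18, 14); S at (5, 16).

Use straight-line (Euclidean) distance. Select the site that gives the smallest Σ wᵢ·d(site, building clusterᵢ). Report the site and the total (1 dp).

Total weighted distance at each candidate:
  P (19, 18): total = 1177.3
  Q (15, 2): total = 2624.3
  R (18, 14): total = 1357.6
  S (5, 16): total = 1054.4
Minimum is at S with total 1054.4 km.

S, total 1054.4 km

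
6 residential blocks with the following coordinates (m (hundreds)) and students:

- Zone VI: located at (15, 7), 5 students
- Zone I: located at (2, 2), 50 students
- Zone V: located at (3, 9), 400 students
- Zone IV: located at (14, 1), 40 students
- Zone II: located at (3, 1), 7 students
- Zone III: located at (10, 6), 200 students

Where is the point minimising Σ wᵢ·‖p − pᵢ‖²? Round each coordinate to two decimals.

The minimiser of Σwᵢ‖p−pᵢ‖² is the weighted centroid p* = (Σwᵢpᵢ)/(Σwᵢ).
Σwᵢ = 702.
Σwᵢxᵢ = 5·15 + 50·2 + 400·3 + 40·14 + 7·3 + 200·10 = 3956.
Σwᵢyᵢ = 5·7 + 50·2 + 400·9 + 40·1 + 7·1 + 200·6 = 4982.
x* = 3956/702 = 5.64, y* = 4982/702 = 7.10.

(5.64, 7.10)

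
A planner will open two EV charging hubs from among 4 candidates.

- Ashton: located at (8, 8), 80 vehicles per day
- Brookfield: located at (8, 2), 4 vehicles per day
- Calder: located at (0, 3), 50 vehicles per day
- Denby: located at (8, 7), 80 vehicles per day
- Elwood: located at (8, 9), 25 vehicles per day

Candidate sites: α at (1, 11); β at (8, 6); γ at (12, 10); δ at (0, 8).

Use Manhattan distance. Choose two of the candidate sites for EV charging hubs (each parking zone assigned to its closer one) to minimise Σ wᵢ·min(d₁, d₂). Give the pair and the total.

Evaluate every pair (each demand assigned to the nearer of the two):
  {β, δ}: total = 581
  {α, β}: total = 781
  {β, γ}: total = 881
  {γ, δ}: total = 1463
  {α, γ}: total = 1663
  {α, δ}: total = 1891
Best pair: {β, δ} with total 581.

{β, δ}, total 581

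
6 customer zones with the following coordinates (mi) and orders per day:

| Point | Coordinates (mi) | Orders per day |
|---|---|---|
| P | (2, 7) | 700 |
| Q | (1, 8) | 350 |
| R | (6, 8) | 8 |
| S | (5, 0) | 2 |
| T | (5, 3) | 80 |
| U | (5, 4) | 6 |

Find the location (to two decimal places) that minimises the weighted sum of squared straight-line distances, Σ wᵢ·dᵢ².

(1.95, 7.01)

The minimiser of Σwᵢ‖p−pᵢ‖² is the weighted centroid p* = (Σwᵢpᵢ)/(Σwᵢ).
Σwᵢ = 1146.
Σwᵢxᵢ = 700·2 + 350·1 + 8·6 + 2·5 + 80·5 + 6·5 = 2238.
Σwᵢyᵢ = 700·7 + 350·8 + 8·8 + 2·0 + 80·3 + 6·4 = 8028.
x* = 2238/1146 = 1.95, y* = 8028/1146 = 7.01.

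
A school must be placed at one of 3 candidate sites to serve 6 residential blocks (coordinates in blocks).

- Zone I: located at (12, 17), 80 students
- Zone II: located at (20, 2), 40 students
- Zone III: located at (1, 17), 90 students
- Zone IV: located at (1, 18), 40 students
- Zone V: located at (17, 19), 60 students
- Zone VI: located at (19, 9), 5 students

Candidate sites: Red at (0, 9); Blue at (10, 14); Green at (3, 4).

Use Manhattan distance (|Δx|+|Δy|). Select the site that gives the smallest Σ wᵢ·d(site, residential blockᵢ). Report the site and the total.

Total weighted distance at each candidate:
  Red (0, 9): total = 5605
  Blue (10, 14): total = 3670
  Green (3, 4): total = 6355
Minimum is at Blue with total 3670 blocks.

Blue, total 3670 blocks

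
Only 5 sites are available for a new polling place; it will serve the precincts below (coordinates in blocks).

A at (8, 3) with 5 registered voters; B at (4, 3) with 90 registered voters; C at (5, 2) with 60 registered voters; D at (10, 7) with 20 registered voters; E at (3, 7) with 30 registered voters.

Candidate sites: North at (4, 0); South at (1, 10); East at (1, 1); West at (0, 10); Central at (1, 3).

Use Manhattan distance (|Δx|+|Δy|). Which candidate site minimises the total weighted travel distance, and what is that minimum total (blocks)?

Total weighted distance at each candidate:
  North (4, 0): total = 985
  South (1, 10): total = 2080
  East (1, 1): total = 1335
  West (0, 10): total = 2285
  Central (1, 3): total = 1045
Minimum is at North with total 985 blocks.

North, total 985 blocks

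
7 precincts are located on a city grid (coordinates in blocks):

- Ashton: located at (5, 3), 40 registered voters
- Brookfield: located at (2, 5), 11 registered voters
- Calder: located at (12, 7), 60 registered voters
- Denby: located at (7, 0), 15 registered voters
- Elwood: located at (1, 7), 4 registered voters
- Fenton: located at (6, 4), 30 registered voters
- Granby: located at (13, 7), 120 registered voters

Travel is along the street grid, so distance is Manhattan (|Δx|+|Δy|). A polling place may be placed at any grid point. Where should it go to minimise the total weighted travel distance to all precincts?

(12, 7)

Manhattan distance separates: Σwᵢ(|x−xᵢ|+|y−yᵢ|) = Σwᵢ|x−xᵢ| + Σwᵢ|y−yᵢ|, so x and y are optimised independently as 1-D weighted medians.
Total weight W = 280; half = 140.
x-coordinate, sorted with cumulative weight:
  x=1 (Elwood, w=4) cum 4
  x=2 (Brookfield, w=11) cum 15
  x=5 (Ashton, w=40) cum 55
  x=6 (Fenton, w=30) cum 85
  x=7 (Denby, w=15) cum 100
  x=12 (Calder, w=60) cum 160  ← median
  x=13 (Granby, w=120) cum 280
⇒ x* = 12
y-coordinate, sorted with cumulative weight:
  y=0 (Denby, w=15) cum 15
  y=3 (Ashton, w=40) cum 55
  y=4 (Fenton, w=30) cum 85
  y=5 (Brookfield, w=11) cum 96
  y=7 (Calder, w=60) cum 156  ← median
  y=7 (Elwood, w=4) cum 160
  y=7 (Granby, w=120) cum 280
⇒ y* = 7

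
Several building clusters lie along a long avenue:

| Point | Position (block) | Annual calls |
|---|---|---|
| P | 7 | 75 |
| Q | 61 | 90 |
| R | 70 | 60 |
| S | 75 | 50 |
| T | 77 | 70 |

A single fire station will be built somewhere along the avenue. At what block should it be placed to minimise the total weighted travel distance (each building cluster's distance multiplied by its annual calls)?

x = 70

For a sum of weighted absolute distances on a line, the optimum is the weighted median (not the mean). Total weight W = 345; half-weight = 172.5.
Sort by position and accumulate weight:
  block 7 (P, w=75) → cum 75
  block 61 (Q, w=90) → cum 165
  block 70 (R, w=60) → cum 225  ≥ 172.5 → median here
  block 75 (S, w=50) → cum 275
  block 77 (T, w=70) → cum 345
Optimal location: block 70.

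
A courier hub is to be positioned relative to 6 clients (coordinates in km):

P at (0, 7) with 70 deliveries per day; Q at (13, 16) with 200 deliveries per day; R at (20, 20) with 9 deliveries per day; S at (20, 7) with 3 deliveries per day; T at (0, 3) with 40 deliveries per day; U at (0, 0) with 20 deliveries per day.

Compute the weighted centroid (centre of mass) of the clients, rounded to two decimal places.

The minimiser of Σwᵢ‖p−pᵢ‖² is the weighted centroid p* = (Σwᵢpᵢ)/(Σwᵢ).
Σwᵢ = 342.
Σwᵢxᵢ = 70·0 + 200·13 + 9·20 + 3·20 + 40·0 + 20·0 = 2840.
Σwᵢyᵢ = 70·7 + 200·16 + 9·20 + 3·7 + 40·3 + 20·0 = 4011.
x* = 2840/342 = 8.30, y* = 4011/342 = 11.73.

(8.30, 11.73)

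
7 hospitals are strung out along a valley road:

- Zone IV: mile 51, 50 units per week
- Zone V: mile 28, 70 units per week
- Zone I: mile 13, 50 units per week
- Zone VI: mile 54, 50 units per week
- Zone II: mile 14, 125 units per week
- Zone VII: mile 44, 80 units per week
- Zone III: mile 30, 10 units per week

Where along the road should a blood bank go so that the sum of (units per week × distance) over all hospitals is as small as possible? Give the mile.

For a sum of weighted absolute distances on a line, the optimum is the weighted median (not the mean). Total weight W = 435; half-weight = 217.5.
Sort by position and accumulate weight:
  mile 13 (Zone I, w=50) → cum 50
  mile 14 (Zone II, w=125) → cum 175
  mile 28 (Zone V, w=70) → cum 245  ≥ 217.5 → median here
  mile 30 (Zone III, w=10) → cum 255
  mile 44 (Zone VII, w=80) → cum 335
  mile 51 (Zone IV, w=50) → cum 385
  mile 54 (Zone VI, w=50) → cum 435
Optimal location: mile 28.

x = 28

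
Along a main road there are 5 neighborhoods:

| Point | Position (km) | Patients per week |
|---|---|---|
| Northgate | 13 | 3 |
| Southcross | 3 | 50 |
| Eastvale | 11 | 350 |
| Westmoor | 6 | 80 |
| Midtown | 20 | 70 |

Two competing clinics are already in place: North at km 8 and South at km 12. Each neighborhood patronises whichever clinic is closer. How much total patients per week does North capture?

130

The indifferent point is the midpoint (8+12)/2 = 10; neighborhoods left of it (closer to North at 8) go to North, those right go to South.
  Southcross at 3 (w=50) → North
  Westmoor at 6 (w=80) → North
  Eastvale at 11 (w=350) → South
  Northgate at 13 (w=3) → South
  Midtown at 20 (w=70) → South
North captures 130; South captures 423.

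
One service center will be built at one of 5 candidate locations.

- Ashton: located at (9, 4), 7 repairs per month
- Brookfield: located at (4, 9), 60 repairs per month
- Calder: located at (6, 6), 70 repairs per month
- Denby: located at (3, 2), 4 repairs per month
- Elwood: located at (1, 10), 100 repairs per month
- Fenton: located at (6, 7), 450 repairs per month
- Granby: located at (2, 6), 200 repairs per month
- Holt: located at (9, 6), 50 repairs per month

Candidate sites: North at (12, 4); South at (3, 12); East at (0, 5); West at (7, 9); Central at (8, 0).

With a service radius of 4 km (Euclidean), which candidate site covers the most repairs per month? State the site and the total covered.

Coverage radius r = 4 km; a point is covered iff (Δx)²+(Δy)² ≤ 4² = 16.
  North (12, 4): covers {Ashton, Holt} → 57
  South (3, 12): covers {Brookfield, Elwood} → 160
  East (0, 5): covers {Granby} → 200
  West (7, 9): covers {Brookfield, Calder, Fenton, Holt} → 630
  Central (8, 0): covers {none} → 0
Maximum coverage at West: 630 repairs per month.

West, covering 630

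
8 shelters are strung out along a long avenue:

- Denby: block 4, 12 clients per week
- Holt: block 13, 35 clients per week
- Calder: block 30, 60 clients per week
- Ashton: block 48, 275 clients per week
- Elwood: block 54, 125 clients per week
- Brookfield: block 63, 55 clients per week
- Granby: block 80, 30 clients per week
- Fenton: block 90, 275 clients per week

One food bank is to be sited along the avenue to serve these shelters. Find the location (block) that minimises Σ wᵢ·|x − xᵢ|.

For a sum of weighted absolute distances on a line, the optimum is the weighted median (not the mean). Total weight W = 867; half-weight = 433.5.
Sort by position and accumulate weight:
  block 4 (Denby, w=12) → cum 12
  block 13 (Holt, w=35) → cum 47
  block 30 (Calder, w=60) → cum 107
  block 48 (Ashton, w=275) → cum 382
  block 54 (Elwood, w=125) → cum 507  ≥ 433.5 → median here
  block 63 (Brookfield, w=55) → cum 562
  block 80 (Granby, w=30) → cum 592
  block 90 (Fenton, w=275) → cum 867
Optimal location: block 54.

x = 54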